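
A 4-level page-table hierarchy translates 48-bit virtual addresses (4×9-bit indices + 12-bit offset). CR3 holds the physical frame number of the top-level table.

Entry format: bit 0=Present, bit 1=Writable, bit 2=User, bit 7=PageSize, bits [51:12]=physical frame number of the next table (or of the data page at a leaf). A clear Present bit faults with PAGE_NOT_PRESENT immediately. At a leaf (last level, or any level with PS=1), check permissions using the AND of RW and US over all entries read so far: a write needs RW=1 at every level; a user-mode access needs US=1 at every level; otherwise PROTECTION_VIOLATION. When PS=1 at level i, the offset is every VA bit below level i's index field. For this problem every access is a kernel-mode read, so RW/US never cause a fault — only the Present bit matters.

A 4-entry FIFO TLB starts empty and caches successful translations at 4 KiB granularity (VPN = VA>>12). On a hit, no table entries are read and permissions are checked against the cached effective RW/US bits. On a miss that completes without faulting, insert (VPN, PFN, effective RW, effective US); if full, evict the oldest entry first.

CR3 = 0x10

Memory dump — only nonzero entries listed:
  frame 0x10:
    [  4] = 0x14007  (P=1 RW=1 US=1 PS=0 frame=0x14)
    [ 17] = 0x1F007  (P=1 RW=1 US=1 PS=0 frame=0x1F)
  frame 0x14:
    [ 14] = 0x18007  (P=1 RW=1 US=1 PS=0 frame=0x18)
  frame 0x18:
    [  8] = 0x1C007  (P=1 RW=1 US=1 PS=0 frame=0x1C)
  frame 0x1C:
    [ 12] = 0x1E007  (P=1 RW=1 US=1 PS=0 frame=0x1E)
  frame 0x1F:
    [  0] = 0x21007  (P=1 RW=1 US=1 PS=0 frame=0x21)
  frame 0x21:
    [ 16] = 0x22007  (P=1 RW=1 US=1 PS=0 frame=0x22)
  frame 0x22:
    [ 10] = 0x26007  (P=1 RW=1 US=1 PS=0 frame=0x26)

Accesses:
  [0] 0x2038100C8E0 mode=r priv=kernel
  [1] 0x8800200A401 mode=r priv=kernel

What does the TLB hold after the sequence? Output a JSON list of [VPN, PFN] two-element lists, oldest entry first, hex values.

Walk each access:
#0 VA=0x2038100C8E0 (r,kernel):
  L0: frame=0x10 idx=4 entry=0x14007 [P=1 RW=1 US=1 PS=0]
  L1: frame=0x14 idx=14 entry=0x18007 [P=1 RW=1 US=1 PS=0]
  L2: frame=0x18 idx=8 entry=0x1C007 [P=1 RW=1 US=1 PS=0]
  L3: frame=0x1C idx=12 entry=0x1E007 [P=1 RW=1 US=1 PS=0]
  → PA=0x1E8E0  (4 entries read)
#1 VA=0x8800200A401 (r,kernel):
  L0: frame=0x10 idx=17 entry=0x1F007 [P=1 RW=1 US=1 PS=0]
  L1: frame=0x1F idx=0 entry=0x21007 [P=1 RW=1 US=1 PS=0]
  L2: frame=0x21 idx=16 entry=0x22007 [P=1 RW=1 US=1 PS=0]
  L3: frame=0x22 idx=10 entry=0x26007 [P=1 RW=1 US=1 PS=0]
  → PA=0x26401  (4 entries read)

TLB: [["0x2038100C", "0x1E"], ["0x8800200A", "0x26"]]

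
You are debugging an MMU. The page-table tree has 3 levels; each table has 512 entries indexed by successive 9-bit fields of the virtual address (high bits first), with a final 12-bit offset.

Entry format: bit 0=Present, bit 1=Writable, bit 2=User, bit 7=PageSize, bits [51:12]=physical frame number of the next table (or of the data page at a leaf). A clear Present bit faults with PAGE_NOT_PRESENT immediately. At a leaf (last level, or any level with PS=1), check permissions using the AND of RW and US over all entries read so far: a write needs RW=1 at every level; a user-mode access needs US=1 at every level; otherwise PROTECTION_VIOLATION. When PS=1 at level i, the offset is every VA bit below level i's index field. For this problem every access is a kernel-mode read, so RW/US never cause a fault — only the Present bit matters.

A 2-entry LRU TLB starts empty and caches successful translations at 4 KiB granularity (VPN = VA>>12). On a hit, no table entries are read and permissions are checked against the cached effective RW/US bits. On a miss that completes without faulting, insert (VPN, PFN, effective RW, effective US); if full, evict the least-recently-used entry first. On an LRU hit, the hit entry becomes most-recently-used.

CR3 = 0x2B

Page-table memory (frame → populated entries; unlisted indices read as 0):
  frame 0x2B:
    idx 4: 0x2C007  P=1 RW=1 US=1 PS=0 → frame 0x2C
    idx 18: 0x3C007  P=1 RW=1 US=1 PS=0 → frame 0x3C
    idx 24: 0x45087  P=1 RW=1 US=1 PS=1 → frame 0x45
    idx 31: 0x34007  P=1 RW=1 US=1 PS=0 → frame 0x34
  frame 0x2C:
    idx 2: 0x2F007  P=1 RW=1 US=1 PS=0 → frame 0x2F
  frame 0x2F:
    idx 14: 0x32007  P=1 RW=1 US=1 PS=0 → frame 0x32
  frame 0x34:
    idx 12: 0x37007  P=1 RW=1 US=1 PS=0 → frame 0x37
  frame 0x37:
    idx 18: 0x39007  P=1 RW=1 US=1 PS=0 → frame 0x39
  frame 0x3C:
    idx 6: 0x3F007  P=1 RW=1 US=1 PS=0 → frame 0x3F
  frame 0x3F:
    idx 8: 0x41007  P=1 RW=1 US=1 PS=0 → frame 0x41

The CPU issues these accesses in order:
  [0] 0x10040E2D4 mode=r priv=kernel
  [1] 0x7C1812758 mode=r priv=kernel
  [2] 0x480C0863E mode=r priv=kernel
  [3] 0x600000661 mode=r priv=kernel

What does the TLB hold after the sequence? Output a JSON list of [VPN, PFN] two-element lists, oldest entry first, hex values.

Walk each access:
#0 VA=0x10040E2D4 (r,kernel):
  [0] read 0x2B idx=4: raw=0x2C007 flags P=1 W=1 U=1 S=0
  [1] read 0x2C idx=2: raw=0x2F007 flags P=1 W=1 U=1 S=0
  [2] read 0x2F idx=14: raw=0x32007 flags P=1 W=1 U=1 S=0
  → PA=0x322D4  (3 entries read)
#1 VA=0x7C1812758 (r,kernel):
  [0] read 0x2B idx=31: raw=0x34007 flags P=1 W=1 U=1 S=0
  [1] read 0x34 idx=12: raw=0x37007 flags P=1 W=1 U=1 S=0
  [2] read 0x37 idx=18: raw=0x39007 flags P=1 W=1 U=1 S=0
  → PA=0x39758  (3 entries read)
#2 VA=0x480C0863E (r,kernel):
  [0] read 0x2B idx=18: raw=0x3C007 flags P=1 W=1 U=1 S=0
  [1] read 0x3C idx=6: raw=0x3F007 flags P=1 W=1 U=1 S=0
  [2] read 0x3F idx=8: raw=0x41007 flags P=1 W=1 U=1 S=0
  → PA=0x4163E  (3 entries read)
#3 VA=0x600000661 (r,kernel):
  [0] read 0x2B idx=24: raw=0x45087 flags P=1 W=1 U=1 S=1
  → PA=0x45661 (huge @L0)  (1 entries read)

TLB: [["0x480C08", "0x41"], ["0x600000", "0x45"]]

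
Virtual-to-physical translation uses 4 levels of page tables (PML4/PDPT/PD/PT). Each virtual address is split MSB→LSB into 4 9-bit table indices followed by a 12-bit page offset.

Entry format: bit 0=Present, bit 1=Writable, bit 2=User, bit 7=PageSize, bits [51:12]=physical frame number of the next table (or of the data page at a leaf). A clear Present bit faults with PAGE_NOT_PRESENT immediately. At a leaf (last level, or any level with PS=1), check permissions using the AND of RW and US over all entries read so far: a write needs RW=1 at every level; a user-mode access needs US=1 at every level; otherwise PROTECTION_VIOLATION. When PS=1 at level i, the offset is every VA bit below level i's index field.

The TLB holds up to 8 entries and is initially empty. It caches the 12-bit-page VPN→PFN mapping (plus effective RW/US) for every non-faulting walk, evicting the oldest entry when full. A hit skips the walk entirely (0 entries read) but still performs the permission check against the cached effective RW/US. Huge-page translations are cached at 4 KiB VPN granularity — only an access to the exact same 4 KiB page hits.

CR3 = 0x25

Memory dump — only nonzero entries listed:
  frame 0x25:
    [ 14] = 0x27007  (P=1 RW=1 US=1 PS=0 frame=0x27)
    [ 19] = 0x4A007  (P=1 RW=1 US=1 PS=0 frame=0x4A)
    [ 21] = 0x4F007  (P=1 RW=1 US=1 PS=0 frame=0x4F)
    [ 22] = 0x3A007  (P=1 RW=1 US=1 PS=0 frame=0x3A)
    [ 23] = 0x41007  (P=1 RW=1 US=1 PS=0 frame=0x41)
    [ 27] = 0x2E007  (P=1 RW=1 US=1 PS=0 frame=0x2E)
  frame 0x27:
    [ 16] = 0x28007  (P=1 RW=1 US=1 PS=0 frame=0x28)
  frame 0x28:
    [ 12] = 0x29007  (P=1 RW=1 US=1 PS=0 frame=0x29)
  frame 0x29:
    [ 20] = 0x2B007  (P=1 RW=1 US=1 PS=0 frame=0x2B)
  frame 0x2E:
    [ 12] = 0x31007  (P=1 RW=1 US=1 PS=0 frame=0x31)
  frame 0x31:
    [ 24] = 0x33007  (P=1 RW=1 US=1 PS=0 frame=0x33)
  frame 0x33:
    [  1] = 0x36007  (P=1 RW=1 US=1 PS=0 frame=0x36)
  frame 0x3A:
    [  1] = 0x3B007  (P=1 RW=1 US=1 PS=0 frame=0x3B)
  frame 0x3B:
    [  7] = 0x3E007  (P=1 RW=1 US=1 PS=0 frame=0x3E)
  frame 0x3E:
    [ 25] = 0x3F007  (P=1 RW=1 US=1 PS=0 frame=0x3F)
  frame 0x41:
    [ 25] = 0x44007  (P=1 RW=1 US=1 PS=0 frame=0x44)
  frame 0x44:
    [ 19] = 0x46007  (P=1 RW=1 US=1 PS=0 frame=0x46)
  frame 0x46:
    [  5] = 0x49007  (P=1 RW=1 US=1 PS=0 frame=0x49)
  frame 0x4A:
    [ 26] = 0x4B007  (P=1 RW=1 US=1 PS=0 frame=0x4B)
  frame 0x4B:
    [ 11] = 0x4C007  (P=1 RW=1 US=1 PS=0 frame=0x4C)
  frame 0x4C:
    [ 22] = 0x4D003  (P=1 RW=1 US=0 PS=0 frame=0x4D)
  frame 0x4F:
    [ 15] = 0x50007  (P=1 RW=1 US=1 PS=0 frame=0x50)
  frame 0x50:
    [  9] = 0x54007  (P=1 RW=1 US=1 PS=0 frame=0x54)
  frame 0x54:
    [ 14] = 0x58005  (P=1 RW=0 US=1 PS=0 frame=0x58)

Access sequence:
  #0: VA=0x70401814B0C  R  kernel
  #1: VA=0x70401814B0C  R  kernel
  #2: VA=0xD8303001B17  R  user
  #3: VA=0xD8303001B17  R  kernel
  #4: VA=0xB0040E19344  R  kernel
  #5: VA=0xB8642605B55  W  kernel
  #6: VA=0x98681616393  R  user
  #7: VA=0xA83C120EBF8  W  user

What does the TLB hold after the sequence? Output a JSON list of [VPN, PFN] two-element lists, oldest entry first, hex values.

Walk each access:
#0 VA=0x70401814B0C (r,kernel):
  L0 @0x25[14] → 0x27007  P=1,RW=1,US=1,PS=0
  L1 @0x27[16] → 0x28007  P=1,RW=1,US=1,PS=0
  L2 @0x28[12] → 0x29007  P=1,RW=1,US=1,PS=0
  L3 @0x29[20] → 0x2B007  P=1,RW=1,US=1,PS=0
  ⇒ phys 0x2BB0C  [4 reads]
#1 VA=0x70401814B0C (r,kernel):
  TLB hit vpn=0x70401814 → PA=0x2BB0C
#2 VA=0xD8303001B17 (r,user):
  L0 @0x25[27] → 0x2E007  P=1,RW=1,US=1,PS=0
  L1 @0x2E[12] → 0x31007  P=1,RW=1,US=1,PS=0
  L2 @0x31[24] → 0x33007  P=1,RW=1,US=1,PS=0
  L3 @0x33[1] → 0x36007  P=1,RW=1,US=1,PS=0
  ⇒ phys 0x36B17  [4 reads]
#3 VA=0xD8303001B17 (r,kernel):
  TLB hit vpn=0xD8303001 → PA=0x36B17
#4 VA=0xB0040E19344 (r,kernel):
  L0 @0x25[22] → 0x3A007  P=1,RW=1,US=1,PS=0
  L1 @0x3A[1] → 0x3B007  P=1,RW=1,US=1,PS=0
  L2 @0x3B[7] → 0x3E007  P=1,RW=1,US=1,PS=0
  L3 @0x3E[25] → 0x3F007  P=1,RW=1,US=1,PS=0
  ⇒ phys 0x3F344  [4 reads]
#5 VA=0xB8642605B55 (w,kernel):
  L0 @0x25[23] → 0x41007  P=1,RW=1,US=1,PS=0
  L1 @0x41[25] → 0x44007  P=1,RW=1,US=1,PS=0
  L2 @0x44[19] → 0x46007  P=1,RW=1,US=1,PS=0
  L3 @0x46[5] → 0x49007  P=1,RW=1,US=1,PS=0
  ⇒ phys 0x49B55  [4 reads]
#6 VA=0x98681616393 (r,user):
  L0 @0x25[19] → 0x4A007  P=1,RW=1,US=1,PS=0
  L1 @0x4A[26] → 0x4B007  P=1,RW=1,US=1,PS=0
  L2 @0x4B[11] → 0x4C007  P=1,RW=1,US=1,PS=0
  L3 @0x4C[22] → 0x4D003  P=1,RW=1,US=0,PS=0
  ✗ PROTECTION_VIOLATION  [4 reads]
#7 VA=0xA83C120EBF8 (w,user):
  L0 @0x25[21] → 0x4F007  P=1,RW=1,US=1,PS=0
  L1 @0x4F[15] → 0x50007  P=1,RW=1,US=1,PS=0
  L2 @0x50[9] → 0x54007  P=1,RW=1,US=1,PS=0
  L3 @0x54[14] → 0x58005  P=1,RW=0,US=1,PS=0
  ✗ PROTECTION_VIOLATION  [4 reads]

TLB: [["0x70401814", "0x2B"], ["0xD8303001", "0x36"], ["0xB0040E19", "0x3F"], ["0xB8642605", "0x49"]]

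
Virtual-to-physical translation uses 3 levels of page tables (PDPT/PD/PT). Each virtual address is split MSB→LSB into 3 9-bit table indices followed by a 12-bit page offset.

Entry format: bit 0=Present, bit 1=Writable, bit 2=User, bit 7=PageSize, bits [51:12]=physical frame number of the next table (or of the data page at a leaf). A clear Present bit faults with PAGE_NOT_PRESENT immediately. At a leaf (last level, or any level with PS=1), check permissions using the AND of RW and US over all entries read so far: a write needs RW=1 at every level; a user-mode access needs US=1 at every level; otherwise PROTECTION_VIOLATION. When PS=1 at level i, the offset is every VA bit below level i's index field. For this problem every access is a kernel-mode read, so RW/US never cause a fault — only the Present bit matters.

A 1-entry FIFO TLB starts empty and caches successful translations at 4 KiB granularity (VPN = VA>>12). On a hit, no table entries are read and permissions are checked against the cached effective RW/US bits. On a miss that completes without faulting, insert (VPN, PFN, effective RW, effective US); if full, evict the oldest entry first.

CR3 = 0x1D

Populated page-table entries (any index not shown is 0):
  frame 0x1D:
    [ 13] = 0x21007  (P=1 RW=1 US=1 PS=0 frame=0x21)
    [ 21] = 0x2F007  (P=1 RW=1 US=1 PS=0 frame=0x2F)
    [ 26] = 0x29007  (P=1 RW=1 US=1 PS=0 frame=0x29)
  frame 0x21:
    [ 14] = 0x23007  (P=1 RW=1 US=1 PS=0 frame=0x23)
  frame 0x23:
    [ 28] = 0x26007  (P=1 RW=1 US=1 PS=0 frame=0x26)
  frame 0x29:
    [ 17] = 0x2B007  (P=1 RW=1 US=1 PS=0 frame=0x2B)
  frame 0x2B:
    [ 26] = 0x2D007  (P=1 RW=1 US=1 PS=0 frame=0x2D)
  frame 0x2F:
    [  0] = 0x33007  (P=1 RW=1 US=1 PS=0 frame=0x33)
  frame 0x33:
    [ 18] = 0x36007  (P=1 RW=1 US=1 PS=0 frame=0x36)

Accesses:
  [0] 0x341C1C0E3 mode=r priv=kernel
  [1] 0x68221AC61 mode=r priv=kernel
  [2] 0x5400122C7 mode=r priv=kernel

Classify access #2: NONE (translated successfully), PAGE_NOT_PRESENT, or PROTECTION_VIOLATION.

Per-access translation:
#0 VA=0x341C1C0E3 (r,kernel):
  L0: frame=0x1D idx=13 entry=0x21007 [P=1 RW=1 US=1 PS=0]
  L1: frame=0x21 idx=14 entry=0x23007 [P=1 RW=1 US=1 PS=0]
  L2: frame=0x23 idx=28 entry=0x26007 [P=1 RW=1 US=1 PS=0]
  ✓ 0x260E3  — 3 lookups
#1 VA=0x68221AC61 (r,kernel):
  L0: frame=0x1D idx=26 entry=0x29007 [P=1 RW=1 US=1 PS=0]
  L1: frame=0x29 idx=17 entry=0x2B007 [P=1 RW=1 US=1 PS=0]
  L2: frame=0x2B idx=26 entry=0x2D007 [P=1 RW=1 US=1 PS=0]
  ✓ 0x2DC61  — 3 lookups
#2 VA=0x5400122C7 (r,kernel):
  L0: frame=0x1D idx=21 entry=0x2F007 [P=1 RW=1 US=1 PS=0]
  L1: frame=0x2F idx=0 entry=0x33007 [P=1 RW=1 US=1 PS=0]
  L2: frame=0x33 idx=18 entry=0x36007 [P=1 RW=1 US=1 PS=0]
  ✓ 0x362C7  — 3 lookups

Access #2 fault: NONE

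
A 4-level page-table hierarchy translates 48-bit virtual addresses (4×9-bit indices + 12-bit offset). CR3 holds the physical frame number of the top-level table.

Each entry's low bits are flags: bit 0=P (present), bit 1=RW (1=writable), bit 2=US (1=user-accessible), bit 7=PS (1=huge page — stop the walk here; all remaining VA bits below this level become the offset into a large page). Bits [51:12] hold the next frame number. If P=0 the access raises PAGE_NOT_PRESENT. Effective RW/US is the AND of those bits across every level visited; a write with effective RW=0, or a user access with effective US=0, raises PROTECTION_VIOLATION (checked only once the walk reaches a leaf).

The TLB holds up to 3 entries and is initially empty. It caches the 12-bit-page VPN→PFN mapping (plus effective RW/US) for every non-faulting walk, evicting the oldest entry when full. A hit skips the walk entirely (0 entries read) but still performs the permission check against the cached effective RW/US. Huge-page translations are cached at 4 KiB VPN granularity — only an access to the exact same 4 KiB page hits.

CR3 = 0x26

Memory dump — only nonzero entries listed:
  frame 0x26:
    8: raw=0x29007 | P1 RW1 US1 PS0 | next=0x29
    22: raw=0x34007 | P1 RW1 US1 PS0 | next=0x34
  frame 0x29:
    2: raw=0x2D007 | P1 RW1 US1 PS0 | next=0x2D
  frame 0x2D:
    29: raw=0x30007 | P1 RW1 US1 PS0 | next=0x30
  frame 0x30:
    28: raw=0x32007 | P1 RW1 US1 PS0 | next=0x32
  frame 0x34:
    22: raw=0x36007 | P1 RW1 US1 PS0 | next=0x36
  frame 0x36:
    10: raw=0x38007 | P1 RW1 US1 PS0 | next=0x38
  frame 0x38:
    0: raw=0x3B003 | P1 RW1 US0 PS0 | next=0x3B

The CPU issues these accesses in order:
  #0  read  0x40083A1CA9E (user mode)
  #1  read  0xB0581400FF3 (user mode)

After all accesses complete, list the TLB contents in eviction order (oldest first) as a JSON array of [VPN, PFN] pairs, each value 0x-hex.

Walk each access:
#0 VA=0x40083A1CA9E (r,user):
  [0] read 0x26 idx=8: raw=0x29007 flags P=1 W=1 U=1 S=0
  [1] read 0x29 idx=2: raw=0x2D007 flags P=1 W=1 U=1 S=0
  [2] read 0x2D idx=29: raw=0x30007 flags P=1 W=1 U=1 S=0
  [3] read 0x30 idx=28: raw=0x32007 flags P=1 W=1 U=1 S=0
  → PA=0x32A9E  (4 entries read)
#1 VA=0xB0581400FF3 (r,user):
  [0] read 0x26 idx=22: raw=0x34007 flags P=1 W=1 U=1 S=0
  [1] read 0x34 idx=22: raw=0x36007 flags P=1 W=1 U=1 S=0
  [2] read 0x36 idx=10: raw=0x38007 flags P=1 W=1 U=1 S=0
  [3] read 0x38 idx=0: raw=0x3B003 flags P=1 W=1 U=0 S=0
  → PROTECTION_VIOLATION  (4 entries read)

TLB: [["0x40083A1C", "0x32"]]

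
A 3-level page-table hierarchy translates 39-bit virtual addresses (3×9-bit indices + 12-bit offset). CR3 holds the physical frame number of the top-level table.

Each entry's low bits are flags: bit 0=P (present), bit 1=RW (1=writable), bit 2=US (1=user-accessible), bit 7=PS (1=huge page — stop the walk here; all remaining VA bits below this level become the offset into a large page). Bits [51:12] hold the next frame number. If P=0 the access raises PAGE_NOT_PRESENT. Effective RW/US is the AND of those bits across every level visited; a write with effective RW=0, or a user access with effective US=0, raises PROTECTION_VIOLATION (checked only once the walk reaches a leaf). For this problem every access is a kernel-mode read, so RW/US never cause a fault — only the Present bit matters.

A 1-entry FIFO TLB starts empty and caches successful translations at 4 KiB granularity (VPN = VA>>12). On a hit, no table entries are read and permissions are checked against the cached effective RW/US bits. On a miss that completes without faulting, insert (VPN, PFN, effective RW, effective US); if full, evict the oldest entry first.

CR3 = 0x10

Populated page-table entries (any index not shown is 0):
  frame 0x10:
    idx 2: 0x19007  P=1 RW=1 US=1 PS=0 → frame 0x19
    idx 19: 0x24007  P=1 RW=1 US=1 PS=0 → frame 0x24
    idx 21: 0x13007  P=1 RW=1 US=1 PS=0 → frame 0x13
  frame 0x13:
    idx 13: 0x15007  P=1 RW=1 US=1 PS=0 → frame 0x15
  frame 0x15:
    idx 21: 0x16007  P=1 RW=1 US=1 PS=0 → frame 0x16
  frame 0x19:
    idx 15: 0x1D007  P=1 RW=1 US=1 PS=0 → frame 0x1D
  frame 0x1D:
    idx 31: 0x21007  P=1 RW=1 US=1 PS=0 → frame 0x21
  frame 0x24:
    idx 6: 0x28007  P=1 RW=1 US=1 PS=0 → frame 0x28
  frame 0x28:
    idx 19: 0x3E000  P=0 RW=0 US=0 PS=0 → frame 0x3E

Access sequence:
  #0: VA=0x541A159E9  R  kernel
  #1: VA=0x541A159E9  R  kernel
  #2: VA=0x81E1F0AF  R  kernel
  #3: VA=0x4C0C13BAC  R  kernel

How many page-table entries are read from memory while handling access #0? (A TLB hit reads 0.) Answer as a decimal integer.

Walk each access:
#0 VA=0x541A159E9 (r,kernel):
  [0] read 0x10 idx=21: raw=0x13007 flags P=1 W=1 U=1 S=0
  [1] read 0x13 idx=13: raw=0x15007 flags P=1 W=1 U=1 S=0
  [2] read 0x15 idx=21: raw=0x16007 flags P=1 W=1 U=1 S=0
  ✓ 0x169E9  — 3 lookups
#1 VA=0x541A159E9 (r,kernel):
  TLB hit vpn=0x541A15 → PA=0x169E9
#2 VA=0x81E1F0AF (r,kernel):
  [0] read 0x10 idx=2: raw=0x19007 flags P=1 W=1 U=1 S=0
  [1] read 0x19 idx=15: raw=0x1D007 flags P=1 W=1 U=1 S=0
  [2] read 0x1D idx=31: raw=0x21007 flags P=1 W=1 U=1 S=0
  ✓ 0x210AF  — 3 lookups
#3 VA=0x4C0C13BAC (r,kernel):
  [0] read 0x10 idx=19: raw=0x24007 flags P=1 W=1 U=1 S=0
  [1] read 0x24 idx=6: raw=0x28007 flags P=1 W=1 U=1 S=0
  [2] read 0x28 idx=19: raw=0x3E000 flags P=0 W=0 U=0 S=0
  ⇒ fault: PAGE_NOT_PRESENT  — 3 lookups

Entries read for #0: 3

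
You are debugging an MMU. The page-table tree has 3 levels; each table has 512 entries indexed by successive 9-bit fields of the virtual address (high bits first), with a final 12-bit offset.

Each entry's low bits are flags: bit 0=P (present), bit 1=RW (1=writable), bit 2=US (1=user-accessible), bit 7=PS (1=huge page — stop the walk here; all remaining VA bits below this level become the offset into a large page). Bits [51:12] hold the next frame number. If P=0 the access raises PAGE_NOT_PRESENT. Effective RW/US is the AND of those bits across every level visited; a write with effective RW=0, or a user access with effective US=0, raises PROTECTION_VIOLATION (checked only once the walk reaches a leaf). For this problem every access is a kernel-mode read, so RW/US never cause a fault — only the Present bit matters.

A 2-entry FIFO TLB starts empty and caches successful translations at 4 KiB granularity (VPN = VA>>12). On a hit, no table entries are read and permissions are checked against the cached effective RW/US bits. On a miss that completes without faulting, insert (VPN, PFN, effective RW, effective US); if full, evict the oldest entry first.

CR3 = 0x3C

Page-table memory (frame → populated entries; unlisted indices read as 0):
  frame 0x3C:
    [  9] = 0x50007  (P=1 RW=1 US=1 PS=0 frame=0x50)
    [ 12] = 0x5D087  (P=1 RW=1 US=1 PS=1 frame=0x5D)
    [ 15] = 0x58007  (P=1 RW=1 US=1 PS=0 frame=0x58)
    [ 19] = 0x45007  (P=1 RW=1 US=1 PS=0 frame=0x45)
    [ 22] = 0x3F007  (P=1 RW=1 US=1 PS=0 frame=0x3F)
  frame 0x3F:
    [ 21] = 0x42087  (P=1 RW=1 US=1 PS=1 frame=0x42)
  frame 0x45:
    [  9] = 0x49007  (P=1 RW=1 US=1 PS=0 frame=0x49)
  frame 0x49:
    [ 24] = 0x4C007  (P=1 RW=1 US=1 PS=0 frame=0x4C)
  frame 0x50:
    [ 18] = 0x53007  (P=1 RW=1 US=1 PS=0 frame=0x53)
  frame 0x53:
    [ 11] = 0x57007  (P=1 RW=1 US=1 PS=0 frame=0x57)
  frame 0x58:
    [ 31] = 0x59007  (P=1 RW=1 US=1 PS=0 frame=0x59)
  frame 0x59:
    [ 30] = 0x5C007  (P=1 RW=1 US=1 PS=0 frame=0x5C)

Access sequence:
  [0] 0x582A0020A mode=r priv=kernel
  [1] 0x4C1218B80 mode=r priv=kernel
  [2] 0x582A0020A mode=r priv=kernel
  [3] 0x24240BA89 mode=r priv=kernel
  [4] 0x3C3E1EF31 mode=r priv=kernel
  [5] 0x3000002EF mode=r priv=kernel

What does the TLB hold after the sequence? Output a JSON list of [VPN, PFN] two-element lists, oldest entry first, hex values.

Walk each access:
#0 VA=0x582A0020A (r,kernel):
  lvl0: tbl 0x3C, slot 22 ⇒ 0x3F007 (P1/RW1/US1/PS0)
  lvl1: tbl 0x3F, slot 21 ⇒ 0x42087 (P1/RW1/US1/PS1)
  → PA=0x4220A (huge @L1)  (2 entries read)
#1 VA=0x4C1218B80 (r,kernel):
  lvl0: tbl 0x3C, slot 19 ⇒ 0x45007 (P1/RW1/US1/PS0)
  lvl1: tbl 0x45, slot 9 ⇒ 0x49007 (P1/RW1/US1/PS0)
  lvl2: tbl 0x49, slot 24 ⇒ 0x4C007 (P1/RW1/US1/PS0)
  → PA=0x4CB80  (3 entries read)
#2 VA=0x582A0020A (r,kernel):
  TLB hit vpn=0x582A00 → PA=0x4220A
#3 VA=0x24240BA89 (r,kernel):
  lvl0: tbl 0x3C, slot 9 ⇒ 0x50007 (P1/RW1/US1/PS0)
  lvl1: tbl 0x50, slot 18 ⇒ 0x53007 (P1/RW1/US1/PS0)
  lvl2: tbl 0x53, slot 11 ⇒ 0x57007 (P1/RW1/US1/PS0)
  → PA=0x57A89  (3 entries read)
#4 VA=0x3C3E1EF31 (r,kernel):
  lvl0: tbl 0x3C, slot 15 ⇒ 0x58007 (P1/RW1/US1/PS0)
  lvl1: tbl 0x58, slot 31 ⇒ 0x59007 (P1/RW1/US1/PS0)
  lvl2: tbl 0x59, slot 30 ⇒ 0x5C007 (P1/RW1/US1/PS0)
  → PA=0x5CF31  (3 entries read)
#5 VA=0x3000002EF (r,kernel):
  lvl0: tbl 0x3C, slot 12 ⇒ 0x5D087 (P1/RW1/US1/PS1)
  → PA=0x5D2EF (huge @L0)  (1 entries read)

TLB: [["0x3C3E1E", "0x5C"], ["0x300000", "0x5D"]]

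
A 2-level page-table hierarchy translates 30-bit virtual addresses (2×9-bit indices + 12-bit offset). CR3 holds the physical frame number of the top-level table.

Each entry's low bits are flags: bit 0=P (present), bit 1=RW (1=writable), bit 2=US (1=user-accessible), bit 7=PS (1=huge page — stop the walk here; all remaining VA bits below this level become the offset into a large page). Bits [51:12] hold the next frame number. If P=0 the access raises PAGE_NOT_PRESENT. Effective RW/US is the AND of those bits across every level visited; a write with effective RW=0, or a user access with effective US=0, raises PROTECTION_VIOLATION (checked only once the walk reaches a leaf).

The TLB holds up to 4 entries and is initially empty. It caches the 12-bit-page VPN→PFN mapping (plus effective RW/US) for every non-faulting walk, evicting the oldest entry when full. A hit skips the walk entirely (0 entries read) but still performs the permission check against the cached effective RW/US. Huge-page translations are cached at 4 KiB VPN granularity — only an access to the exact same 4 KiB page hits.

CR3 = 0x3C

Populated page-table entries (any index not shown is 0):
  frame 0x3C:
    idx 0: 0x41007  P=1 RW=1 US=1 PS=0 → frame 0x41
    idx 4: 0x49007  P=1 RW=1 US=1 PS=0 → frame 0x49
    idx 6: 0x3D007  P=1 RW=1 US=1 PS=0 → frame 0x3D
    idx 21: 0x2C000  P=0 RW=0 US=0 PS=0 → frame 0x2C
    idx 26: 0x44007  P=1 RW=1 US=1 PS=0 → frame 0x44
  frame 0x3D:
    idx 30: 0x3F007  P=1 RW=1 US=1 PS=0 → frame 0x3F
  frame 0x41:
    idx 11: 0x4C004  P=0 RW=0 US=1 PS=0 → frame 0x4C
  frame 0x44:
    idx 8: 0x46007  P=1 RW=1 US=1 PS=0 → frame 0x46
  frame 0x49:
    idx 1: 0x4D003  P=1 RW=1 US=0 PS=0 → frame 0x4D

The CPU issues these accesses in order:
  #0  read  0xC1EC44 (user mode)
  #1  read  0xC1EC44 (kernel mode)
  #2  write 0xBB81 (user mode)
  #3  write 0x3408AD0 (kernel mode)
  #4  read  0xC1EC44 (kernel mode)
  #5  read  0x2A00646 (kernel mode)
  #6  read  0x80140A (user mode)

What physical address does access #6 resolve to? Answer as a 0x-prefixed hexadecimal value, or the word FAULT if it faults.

Trace:
#0 VA=0xC1EC44 (r,user):
  L0 @0x3C[6] → 0x3D007  P=1,RW=1,US=1,PS=0
  L1 @0x3D[30] → 0x3F007  P=1,RW=1,US=1,PS=0
  → PA=0x3FC44  (2 entries read)
#1 VA=0xC1EC44 (r,kernel):
  TLB hit vpn=0xC1E → PA=0x3FC44
#2 VA=0xBB81 (w,user):
  L0 @0x3C[0] → 0x41007  P=1,RW=1,US=1,PS=0
  L1 @0x41[11] → 0x4C004  P=0,RW=0,US=1,PS=0
  → PAGE_NOT_PRESENT  (2 entries read)
#3 VA=0x3408AD0 (w,kernel):
  L0 @0x3C[26] → 0x44007  P=1,RW=1,US=1,PS=0
  L1 @0x44[8] → 0x46007  P=1,RW=1,US=1,PS=0
  → PA=0x46AD0  (2 entries read)
#4 VA=0xC1EC44 (r,kernel):
  TLB hit vpn=0xC1E → PA=0x3FC44
#5 VA=0x2A00646 (r,kernel):
  L0 @0x3C[21] → 0x2C000  P=0,RW=0,US=0,PS=0
  → PAGE_NOT_PRESENT  (1 entries read)
#6 VA=0x80140A (r,user):
  L0 @0x3C[4] → 0x49007  P=1,RW=1,US=1,PS=0
  L1 @0x49[1] → 0x4D003  P=1,RW=1,US=0,PS=0
  → PROTECTION_VIOLATION  (2 entries read)

Access #6 PA: FAULT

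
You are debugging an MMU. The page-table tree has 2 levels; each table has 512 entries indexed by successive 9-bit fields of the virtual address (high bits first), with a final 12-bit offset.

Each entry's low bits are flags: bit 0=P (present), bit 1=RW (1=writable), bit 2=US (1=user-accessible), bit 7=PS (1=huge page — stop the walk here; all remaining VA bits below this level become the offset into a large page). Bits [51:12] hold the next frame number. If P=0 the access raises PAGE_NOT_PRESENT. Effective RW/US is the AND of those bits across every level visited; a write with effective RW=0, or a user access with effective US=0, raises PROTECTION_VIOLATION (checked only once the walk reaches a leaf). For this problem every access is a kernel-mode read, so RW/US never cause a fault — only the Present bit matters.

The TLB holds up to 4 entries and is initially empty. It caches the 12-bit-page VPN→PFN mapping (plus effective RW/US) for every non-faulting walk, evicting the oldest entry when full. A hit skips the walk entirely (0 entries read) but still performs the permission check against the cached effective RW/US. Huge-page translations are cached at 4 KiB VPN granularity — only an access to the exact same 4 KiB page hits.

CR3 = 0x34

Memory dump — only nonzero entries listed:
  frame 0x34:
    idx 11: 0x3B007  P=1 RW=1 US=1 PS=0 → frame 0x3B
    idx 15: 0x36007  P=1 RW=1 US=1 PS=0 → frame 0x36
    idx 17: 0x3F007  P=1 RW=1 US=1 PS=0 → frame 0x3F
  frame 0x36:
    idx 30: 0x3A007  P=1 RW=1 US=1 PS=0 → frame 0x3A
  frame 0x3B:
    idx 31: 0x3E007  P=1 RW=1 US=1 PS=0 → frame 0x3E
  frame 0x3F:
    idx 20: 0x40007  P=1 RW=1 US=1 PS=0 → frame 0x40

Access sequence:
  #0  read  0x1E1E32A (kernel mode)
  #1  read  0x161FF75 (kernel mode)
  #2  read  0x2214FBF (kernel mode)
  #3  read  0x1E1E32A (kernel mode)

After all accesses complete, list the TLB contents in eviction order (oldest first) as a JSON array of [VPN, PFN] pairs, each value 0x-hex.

Per-access translation:
#0 VA=0x1E1E32A (r,kernel):
  L0 @0x34[15] → 0x36007  P=1,RW=1,US=1,PS=0
  L1 @0x36[30] → 0x3A007  P=1,RW=1,US=1,PS=0
  → PA=0x3A32A  (2 entries read)
#1 VA=0x161FF75 (r,kernel):
  L0 @0x34[11] → 0x3B007  P=1,RW=1,US=1,PS=0
  L1 @0x3B[31] → 0x3E007  P=1,RW=1,US=1,PS=0
  → PA=0x3EF75  (2 entries read)
#2 VA=0x2214FBF (r,kernel):
  L0 @0x34[17] → 0x3F007  P=1,RW=1,US=1,PS=0
  L1 @0x3F[20] → 0x40007  P=1,RW=1,US=1,PS=0
  → PA=0x40FBF  (2 entries read)
#3 VA=0x1E1E32A (r,kernel):
  TLB hit vpn=0x1E1E → PA=0x3A32A

TLB: [["0x1E1E", "0x3A"], ["0x161F", "0x3E"], ["0x2214", "0x40"]]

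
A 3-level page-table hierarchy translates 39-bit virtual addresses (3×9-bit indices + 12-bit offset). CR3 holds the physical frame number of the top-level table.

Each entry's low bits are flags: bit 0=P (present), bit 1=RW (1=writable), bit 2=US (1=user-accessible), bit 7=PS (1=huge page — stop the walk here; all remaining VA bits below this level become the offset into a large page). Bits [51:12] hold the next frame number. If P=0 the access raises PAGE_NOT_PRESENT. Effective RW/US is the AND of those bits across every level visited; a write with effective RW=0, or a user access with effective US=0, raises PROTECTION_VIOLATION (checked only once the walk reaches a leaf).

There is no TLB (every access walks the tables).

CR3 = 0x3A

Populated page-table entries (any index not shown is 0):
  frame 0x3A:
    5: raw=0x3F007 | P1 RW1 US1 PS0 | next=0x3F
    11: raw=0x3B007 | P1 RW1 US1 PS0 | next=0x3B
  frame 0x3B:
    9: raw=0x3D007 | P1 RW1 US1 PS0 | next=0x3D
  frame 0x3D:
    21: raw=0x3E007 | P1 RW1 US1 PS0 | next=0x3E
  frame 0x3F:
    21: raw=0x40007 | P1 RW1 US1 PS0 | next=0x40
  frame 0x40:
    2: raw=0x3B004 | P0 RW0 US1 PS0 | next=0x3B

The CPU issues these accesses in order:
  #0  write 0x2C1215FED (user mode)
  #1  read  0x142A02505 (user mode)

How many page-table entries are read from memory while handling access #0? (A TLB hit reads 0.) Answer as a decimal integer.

Per-access translation:
#0 VA=0x2C1215FED (w,user):
  [0] read 0x3A idx=11: raw=0x3B007 flags P=1 W=1 U=1 S=0
  [1] read 0x3B idx=9: raw=0x3D007 flags P=1 W=1 U=1 S=0
  [2] read 0x3D idx=21: raw=0x3E007 flags P=1 W=1 U=1 S=0
  → PA=0x3EFED  (3 entries read)
#1 VA=0x142A02505 (r,user):
  [0] read 0x3A idx=5: raw=0x3F007 flags P=1 W=1 U=1 S=0
  [1] read 0x3F idx=21: raw=0x40007 flags P=1 W=1 U=1 S=0
  [2] read 0x40 idx=2: raw=0x3B004 flags P=0 W=0 U=1 S=0
  ⇒ fault: PAGE_NOT_PRESENT  — 3 lookups

Entries read for #0: 3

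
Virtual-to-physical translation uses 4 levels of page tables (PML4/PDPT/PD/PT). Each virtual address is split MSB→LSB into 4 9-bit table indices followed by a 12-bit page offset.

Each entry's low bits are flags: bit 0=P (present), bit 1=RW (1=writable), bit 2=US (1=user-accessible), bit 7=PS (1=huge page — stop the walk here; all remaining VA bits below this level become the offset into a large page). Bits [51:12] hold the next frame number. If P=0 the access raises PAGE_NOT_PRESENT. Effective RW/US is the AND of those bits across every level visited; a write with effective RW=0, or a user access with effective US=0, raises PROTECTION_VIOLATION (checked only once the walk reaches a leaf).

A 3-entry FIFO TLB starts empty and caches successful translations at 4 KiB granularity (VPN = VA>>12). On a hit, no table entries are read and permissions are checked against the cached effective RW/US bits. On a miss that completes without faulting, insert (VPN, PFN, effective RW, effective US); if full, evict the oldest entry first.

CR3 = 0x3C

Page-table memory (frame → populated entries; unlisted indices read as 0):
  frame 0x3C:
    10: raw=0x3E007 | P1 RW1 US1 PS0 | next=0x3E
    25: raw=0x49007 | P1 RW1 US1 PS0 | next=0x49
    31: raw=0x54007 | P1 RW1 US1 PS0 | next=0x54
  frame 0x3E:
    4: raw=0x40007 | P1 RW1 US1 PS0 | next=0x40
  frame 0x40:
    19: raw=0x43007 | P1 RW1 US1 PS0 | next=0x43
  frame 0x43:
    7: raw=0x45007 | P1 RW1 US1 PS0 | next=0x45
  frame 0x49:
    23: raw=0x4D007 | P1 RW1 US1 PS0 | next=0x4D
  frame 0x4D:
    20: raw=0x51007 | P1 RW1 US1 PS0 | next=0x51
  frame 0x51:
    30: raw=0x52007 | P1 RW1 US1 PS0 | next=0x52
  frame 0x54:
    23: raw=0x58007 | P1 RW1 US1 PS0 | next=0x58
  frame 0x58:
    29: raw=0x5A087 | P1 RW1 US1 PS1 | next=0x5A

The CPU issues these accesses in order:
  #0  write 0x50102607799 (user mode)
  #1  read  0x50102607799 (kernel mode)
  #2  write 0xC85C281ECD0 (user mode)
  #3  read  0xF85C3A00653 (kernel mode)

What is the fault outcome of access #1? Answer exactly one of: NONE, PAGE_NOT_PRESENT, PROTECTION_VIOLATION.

Trace:
#0 VA=0x50102607799 (w,user):
  L0 @0x3C[10] → 0x3E007  P=1,RW=1,US=1,PS=0
  L1 @0x3E[4] → 0x40007  P=1,RW=1,US=1,PS=0
  L2 @0x40[19] → 0x43007  P=1,RW=1,US=1,PS=0
  L3 @0x43[7] → 0x45007  P=1,RW=1,US=1,PS=0
  → PA=0x45799  (4 entries read)
#1 VA=0x50102607799 (r,kernel):
  TLB hit vpn=0x50102607 → PA=0x45799
#2 VA=0xC85C281ECD0 (w,user):
  L0 @0x3C[25] → 0x49007  P=1,RW=1,US=1,PS=0
  L1 @0x49[23] → 0x4D007  P=1,RW=1,US=1,PS=0
  L2 @0x4D[20] → 0x51007  P=1,RW=1,US=1,PS=0
  L3 @0x51[30] → 0x52007  P=1,RW=1,US=1,PS=0
  → PA=0x52CD0  (4 entries read)
#3 VA=0xF85C3A00653 (r,kernel):
  L0 @0x3C[31] → 0x54007  P=1,RW=1,US=1,PS=0
  L1 @0x54[23] → 0x58007  P=1,RW=1,US=1,PS=0
  L2 @0x58[29] → 0x5A087  P=1,RW=1,US=1,PS=1
  → PA=0x5A653 (huge @L2)  (3 entries read)

Access #1 fault: NONE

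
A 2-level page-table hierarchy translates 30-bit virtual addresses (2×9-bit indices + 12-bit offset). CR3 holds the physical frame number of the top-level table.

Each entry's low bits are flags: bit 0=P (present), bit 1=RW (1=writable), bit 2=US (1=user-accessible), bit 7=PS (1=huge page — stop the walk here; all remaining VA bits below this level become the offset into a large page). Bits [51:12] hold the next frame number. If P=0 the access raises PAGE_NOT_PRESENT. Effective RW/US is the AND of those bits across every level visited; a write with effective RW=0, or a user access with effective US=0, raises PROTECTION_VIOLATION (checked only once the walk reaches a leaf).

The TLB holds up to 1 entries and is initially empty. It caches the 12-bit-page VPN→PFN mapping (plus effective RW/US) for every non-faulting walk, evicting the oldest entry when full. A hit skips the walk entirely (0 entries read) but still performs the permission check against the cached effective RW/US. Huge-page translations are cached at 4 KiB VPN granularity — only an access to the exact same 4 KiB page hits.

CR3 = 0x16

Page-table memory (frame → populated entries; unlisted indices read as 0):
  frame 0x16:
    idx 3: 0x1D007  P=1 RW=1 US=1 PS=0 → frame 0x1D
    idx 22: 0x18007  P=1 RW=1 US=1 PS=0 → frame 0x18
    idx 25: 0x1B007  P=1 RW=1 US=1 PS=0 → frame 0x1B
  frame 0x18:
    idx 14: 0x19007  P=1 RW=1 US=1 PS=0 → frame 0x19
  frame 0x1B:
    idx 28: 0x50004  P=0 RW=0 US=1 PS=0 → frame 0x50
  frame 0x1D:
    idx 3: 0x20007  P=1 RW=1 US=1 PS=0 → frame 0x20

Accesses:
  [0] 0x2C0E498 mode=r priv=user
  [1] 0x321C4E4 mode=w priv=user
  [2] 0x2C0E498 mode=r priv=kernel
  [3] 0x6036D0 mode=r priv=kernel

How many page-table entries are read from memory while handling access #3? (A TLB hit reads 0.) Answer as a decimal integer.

Trace:
#0 VA=0x2C0E498 (r,user):
  L0: frame=0x16 idx=22 entry=0x18007 [P=1 RW=1 US=1 PS=0]
  L1: frame=0x18 idx=14 entry=0x19007 [P=1 RW=1 US=1 PS=0]
  ⇒ phys 0x19498  [2 reads]
#1 VA=0x321C4E4 (w,user):
  L0: frame=0x16 idx=25 entry=0x1B007 [P=1 RW=1 US=1 PS=0]
  L1: frame=0x1B idx=28 entry=0x50004 [P=0 RW=0 US=1 PS=0]
  → PAGE_NOT_PRESENT  (2 entries read)
#2 VA=0x2C0E498 (r,kernel):
  TLB hit vpn=0x2C0E → PA=0x19498
#3 VA=0x6036D0 (r,kernel):
  L0: frame=0x16 idx=3 entry=0x1D007 [P=1 RW=1 US=1 PS=0]
  L1: frame=0x1D idx=3 entry=0x20007 [P=1 RW=1 US=1 PS=0]
  ⇒ phys 0x206D0  [2 reads]

Entries read for #3: 2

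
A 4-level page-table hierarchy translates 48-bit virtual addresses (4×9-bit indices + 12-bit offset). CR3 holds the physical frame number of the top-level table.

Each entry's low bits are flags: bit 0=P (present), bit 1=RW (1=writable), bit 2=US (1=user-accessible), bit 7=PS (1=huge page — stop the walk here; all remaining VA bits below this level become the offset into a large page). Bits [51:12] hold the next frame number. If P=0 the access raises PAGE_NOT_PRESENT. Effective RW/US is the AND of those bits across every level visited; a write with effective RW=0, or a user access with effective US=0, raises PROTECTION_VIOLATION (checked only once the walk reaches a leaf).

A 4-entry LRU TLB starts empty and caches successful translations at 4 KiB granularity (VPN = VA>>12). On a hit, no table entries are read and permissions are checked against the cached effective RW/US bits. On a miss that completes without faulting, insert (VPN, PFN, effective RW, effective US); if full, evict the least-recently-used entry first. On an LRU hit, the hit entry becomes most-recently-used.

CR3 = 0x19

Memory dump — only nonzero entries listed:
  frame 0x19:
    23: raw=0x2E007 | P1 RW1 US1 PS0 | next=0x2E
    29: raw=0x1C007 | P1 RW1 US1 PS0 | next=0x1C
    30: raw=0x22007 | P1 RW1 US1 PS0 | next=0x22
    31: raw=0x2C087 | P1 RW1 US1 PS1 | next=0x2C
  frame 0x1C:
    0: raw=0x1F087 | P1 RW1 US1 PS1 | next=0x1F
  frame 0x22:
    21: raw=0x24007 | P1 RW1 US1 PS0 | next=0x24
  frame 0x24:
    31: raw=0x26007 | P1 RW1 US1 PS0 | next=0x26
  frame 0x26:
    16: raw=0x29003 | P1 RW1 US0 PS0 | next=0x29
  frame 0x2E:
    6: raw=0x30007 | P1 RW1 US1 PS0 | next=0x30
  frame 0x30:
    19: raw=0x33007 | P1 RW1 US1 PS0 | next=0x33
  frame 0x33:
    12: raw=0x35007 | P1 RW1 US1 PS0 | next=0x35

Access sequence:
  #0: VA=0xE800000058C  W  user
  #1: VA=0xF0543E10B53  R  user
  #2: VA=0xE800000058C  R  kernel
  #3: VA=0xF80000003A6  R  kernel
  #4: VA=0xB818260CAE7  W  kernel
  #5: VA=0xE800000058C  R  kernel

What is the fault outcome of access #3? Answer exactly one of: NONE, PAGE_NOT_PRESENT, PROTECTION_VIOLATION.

Walk each access:
#0 VA=0xE800000058C (w,user):
  L0: frame=0x19 idx=29 entry=0x1C007 [P=1 RW=1 US=1 PS=0]
  L1: frame=0x1C idx=0 entry=0x1F087 [P=1 RW=1 US=1 PS=1]
  ⇒ phys 0x1F58C (huge @L1)  [2 reads]
#1 VA=0xF0543E10B53 (r,user):
  L0: frame=0x19 idx=30 entry=0x22007 [P=1 RW=1 US=1 PS=0]
  L1: frame=0x22 idx=21 entry=0x24007 [P=1 RW=1 US=1 PS=0]
  L2: frame=0x24 idx=31 entry=0x26007 [P=1 RW=1 US=1 PS=0]
  L3: frame=0x26 idx=16 entry=0x29003 [P=1 RW=1 US=0 PS=0]
  ✗ PROTECTION_VIOLATION  [4 reads]
#2 VA=0xE800000058C (r,kernel):
  TLB hit vpn=0xE8000000 → PA=0x1F58C
#3 VA=0xF80000003A6 (r,kernel):
  L0: frame=0x19 idx=31 entry=0x2C087 [P=1 RW=1 US=1 PS=1]
  ⇒ phys 0x2C3A6 (huge @L0)  [1 reads]
#4 VA=0xB818260CAE7 (w,kernel):
  L0: frame=0x19 idx=23 entry=0x2E007 [P=1 RW=1 US=1 PS=0]
  L1: frame=0x2E idx=6 entry=0x30007 [P=1 RW=1 US=1 PS=0]
  L2: frame=0x30 idx=19 entry=0x33007 [P=1 RW=1 US=1 PS=0]
  L3: frame=0x33 idx=12 entry=0x35007 [P=1 RW=1 US=1 PS=0]
  ⇒ phys 0x35AE7  [4 reads]
#5 VA=0xE800000058C (r,kernel):
  TLB hit vpn=0xE8000000 → PA=0x1F58C

Access #3 fault: NONE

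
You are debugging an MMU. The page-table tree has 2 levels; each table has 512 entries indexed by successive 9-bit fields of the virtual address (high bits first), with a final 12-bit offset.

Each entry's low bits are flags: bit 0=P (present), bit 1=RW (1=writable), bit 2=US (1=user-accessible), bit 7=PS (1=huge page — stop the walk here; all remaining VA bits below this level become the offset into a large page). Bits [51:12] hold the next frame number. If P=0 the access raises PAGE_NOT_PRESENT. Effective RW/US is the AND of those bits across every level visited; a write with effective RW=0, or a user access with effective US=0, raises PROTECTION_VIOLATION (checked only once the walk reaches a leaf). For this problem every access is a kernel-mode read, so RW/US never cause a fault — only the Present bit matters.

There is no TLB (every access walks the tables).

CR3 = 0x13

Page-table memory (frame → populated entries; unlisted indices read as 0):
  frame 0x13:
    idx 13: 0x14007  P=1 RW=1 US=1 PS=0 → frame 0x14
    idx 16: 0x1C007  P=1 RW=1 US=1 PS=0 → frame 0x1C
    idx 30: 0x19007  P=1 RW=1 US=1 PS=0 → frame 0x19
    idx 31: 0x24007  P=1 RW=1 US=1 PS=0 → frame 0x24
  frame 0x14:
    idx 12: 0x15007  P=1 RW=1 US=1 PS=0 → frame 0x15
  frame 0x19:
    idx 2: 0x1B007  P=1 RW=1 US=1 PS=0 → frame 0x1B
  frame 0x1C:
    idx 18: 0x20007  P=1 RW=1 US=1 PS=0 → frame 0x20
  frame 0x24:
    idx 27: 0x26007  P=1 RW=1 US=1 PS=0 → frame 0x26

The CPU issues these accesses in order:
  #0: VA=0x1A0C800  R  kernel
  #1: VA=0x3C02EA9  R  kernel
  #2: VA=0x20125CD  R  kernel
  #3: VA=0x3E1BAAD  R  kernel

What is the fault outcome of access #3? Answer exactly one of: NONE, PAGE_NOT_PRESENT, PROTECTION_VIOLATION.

Walk each access:
#0 VA=0x1A0C800 (r,kernel):
  [0] read 0x13 idx=13: raw=0x14007 flags P=1 W=1 U=1 S=0
  [1] read 0x14 idx=12: raw=0x15007 flags P=1 W=1 U=1 S=0
  → PA=0x15800  (2 entries read)
#1 VA=0x3C02EA9 (r,kernel):
  [0] read 0x13 idx=30: raw=0x19007 flags P=1 W=1 U=1 S=0
  [1] read 0x19 idx=2: raw=0x1B007 flags P=1 W=1 U=1 S=0
  → PA=0x1BEA9  (2 entries read)
#2 VA=0x20125CD (r,kernel):
  [0] read 0x13 idx=16: raw=0x1C007 flags P=1 W=1 U=1 S=0
  [1] read 0x1C idx=18: raw=0x20007 flags P=1 W=1 U=1 S=0
  → PA=0x205CD  (2 entries read)
#3 VA=0x3E1BAAD (r,kernel):
  [0] read 0x13 idx=31: raw=0x24007 flags P=1 W=1 U=1 S=0
  [1] read 0x24 idx=27: raw=0x26007 flags P=1 W=1 U=1 S=0
  → PA=0x26AAD  (2 entries read)

Access #3 fault: NONE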